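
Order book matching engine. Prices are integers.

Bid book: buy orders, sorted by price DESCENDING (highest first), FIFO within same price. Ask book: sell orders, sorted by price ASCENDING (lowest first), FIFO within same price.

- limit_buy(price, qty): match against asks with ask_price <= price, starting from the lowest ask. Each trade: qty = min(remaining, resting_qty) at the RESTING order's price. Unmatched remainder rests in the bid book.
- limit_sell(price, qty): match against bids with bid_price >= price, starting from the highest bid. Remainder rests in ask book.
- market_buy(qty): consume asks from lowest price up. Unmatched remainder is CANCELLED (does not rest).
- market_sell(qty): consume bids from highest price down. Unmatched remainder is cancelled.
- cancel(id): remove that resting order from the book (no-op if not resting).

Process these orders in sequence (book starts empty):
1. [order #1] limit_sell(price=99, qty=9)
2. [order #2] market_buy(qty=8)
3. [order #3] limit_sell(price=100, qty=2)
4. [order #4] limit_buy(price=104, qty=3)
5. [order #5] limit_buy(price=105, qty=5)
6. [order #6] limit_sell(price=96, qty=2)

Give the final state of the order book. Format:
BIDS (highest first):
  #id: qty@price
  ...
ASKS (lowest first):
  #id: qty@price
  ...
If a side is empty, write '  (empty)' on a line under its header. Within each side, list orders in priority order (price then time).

Answer: BIDS (highest first):
  #5: 3@105
ASKS (lowest first):
  (empty)

Derivation:
After op 1 [order #1] limit_sell(price=99, qty=9): fills=none; bids=[-] asks=[#1:9@99]
After op 2 [order #2] market_buy(qty=8): fills=#2x#1:8@99; bids=[-] asks=[#1:1@99]
After op 3 [order #3] limit_sell(price=100, qty=2): fills=none; bids=[-] asks=[#1:1@99 #3:2@100]
After op 4 [order #4] limit_buy(price=104, qty=3): fills=#4x#1:1@99 #4x#3:2@100; bids=[-] asks=[-]
After op 5 [order #5] limit_buy(price=105, qty=5): fills=none; bids=[#5:5@105] asks=[-]
After op 6 [order #6] limit_sell(price=96, qty=2): fills=#5x#6:2@105; bids=[#5:3@105] asks=[-]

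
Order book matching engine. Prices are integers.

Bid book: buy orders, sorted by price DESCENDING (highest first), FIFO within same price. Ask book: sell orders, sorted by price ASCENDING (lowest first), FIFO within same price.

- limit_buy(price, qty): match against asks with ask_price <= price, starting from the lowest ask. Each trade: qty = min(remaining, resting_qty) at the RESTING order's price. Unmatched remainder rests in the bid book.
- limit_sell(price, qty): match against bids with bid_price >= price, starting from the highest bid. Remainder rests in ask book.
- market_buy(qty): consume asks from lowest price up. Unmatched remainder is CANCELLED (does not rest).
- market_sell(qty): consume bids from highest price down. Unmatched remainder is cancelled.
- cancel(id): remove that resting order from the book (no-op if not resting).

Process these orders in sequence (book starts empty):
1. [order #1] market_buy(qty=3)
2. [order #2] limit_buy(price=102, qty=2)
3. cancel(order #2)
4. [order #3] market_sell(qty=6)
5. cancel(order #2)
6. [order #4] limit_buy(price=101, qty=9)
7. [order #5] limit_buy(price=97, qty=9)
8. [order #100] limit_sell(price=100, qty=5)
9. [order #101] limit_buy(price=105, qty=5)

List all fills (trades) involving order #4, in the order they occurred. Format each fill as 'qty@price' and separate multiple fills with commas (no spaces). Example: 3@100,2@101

After op 1 [order #1] market_buy(qty=3): fills=none; bids=[-] asks=[-]
After op 2 [order #2] limit_buy(price=102, qty=2): fills=none; bids=[#2:2@102] asks=[-]
After op 3 cancel(order #2): fills=none; bids=[-] asks=[-]
After op 4 [order #3] market_sell(qty=6): fills=none; bids=[-] asks=[-]
After op 5 cancel(order #2): fills=none; bids=[-] asks=[-]
After op 6 [order #4] limit_buy(price=101, qty=9): fills=none; bids=[#4:9@101] asks=[-]
After op 7 [order #5] limit_buy(price=97, qty=9): fills=none; bids=[#4:9@101 #5:9@97] asks=[-]
After op 8 [order #100] limit_sell(price=100, qty=5): fills=#4x#100:5@101; bids=[#4:4@101 #5:9@97] asks=[-]
After op 9 [order #101] limit_buy(price=105, qty=5): fills=none; bids=[#101:5@105 #4:4@101 #5:9@97] asks=[-]

Answer: 5@101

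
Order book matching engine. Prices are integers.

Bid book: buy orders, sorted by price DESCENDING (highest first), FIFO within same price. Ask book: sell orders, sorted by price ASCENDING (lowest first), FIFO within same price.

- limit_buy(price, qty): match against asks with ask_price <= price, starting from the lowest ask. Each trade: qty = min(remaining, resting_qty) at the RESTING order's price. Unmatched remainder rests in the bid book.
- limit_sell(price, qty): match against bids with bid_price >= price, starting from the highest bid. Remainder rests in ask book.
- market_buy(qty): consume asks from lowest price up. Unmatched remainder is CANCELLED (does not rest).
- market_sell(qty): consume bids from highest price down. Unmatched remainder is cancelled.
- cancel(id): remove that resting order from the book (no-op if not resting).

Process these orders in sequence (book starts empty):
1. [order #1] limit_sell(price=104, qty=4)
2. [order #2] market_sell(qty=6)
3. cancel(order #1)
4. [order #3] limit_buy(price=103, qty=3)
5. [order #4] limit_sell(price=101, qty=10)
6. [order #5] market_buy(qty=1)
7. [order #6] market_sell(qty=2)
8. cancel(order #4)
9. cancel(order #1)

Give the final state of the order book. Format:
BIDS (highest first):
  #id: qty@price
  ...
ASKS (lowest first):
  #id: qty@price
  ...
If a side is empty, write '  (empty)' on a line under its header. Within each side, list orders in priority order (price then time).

Answer: BIDS (highest first):
  (empty)
ASKS (lowest first):
  (empty)

Derivation:
After op 1 [order #1] limit_sell(price=104, qty=4): fills=none; bids=[-] asks=[#1:4@104]
After op 2 [order #2] market_sell(qty=6): fills=none; bids=[-] asks=[#1:4@104]
After op 3 cancel(order #1): fills=none; bids=[-] asks=[-]
After op 4 [order #3] limit_buy(price=103, qty=3): fills=none; bids=[#3:3@103] asks=[-]
After op 5 [order #4] limit_sell(price=101, qty=10): fills=#3x#4:3@103; bids=[-] asks=[#4:7@101]
After op 6 [order #5] market_buy(qty=1): fills=#5x#4:1@101; bids=[-] asks=[#4:6@101]
After op 7 [order #6] market_sell(qty=2): fills=none; bids=[-] asks=[#4:6@101]
After op 8 cancel(order #4): fills=none; bids=[-] asks=[-]
After op 9 cancel(order #1): fills=none; bids=[-] asks=[-]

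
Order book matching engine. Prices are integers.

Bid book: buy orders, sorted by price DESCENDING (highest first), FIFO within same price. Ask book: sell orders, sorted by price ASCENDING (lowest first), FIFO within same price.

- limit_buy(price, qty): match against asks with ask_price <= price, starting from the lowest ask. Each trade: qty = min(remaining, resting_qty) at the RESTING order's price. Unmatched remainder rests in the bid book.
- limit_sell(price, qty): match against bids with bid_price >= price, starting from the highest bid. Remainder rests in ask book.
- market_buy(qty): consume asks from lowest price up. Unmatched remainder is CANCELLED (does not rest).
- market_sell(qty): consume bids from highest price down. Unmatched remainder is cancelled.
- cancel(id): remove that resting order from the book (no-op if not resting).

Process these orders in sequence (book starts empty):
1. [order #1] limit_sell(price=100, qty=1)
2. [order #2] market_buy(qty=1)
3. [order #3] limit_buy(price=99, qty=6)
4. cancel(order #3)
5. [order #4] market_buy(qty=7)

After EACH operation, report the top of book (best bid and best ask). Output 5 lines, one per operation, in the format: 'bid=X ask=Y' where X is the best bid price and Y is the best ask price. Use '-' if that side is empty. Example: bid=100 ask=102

Answer: bid=- ask=100
bid=- ask=-
bid=99 ask=-
bid=- ask=-
bid=- ask=-

Derivation:
After op 1 [order #1] limit_sell(price=100, qty=1): fills=none; bids=[-] asks=[#1:1@100]
After op 2 [order #2] market_buy(qty=1): fills=#2x#1:1@100; bids=[-] asks=[-]
After op 3 [order #3] limit_buy(price=99, qty=6): fills=none; bids=[#3:6@99] asks=[-]
After op 4 cancel(order #3): fills=none; bids=[-] asks=[-]
After op 5 [order #4] market_buy(qty=7): fills=none; bids=[-] asks=[-]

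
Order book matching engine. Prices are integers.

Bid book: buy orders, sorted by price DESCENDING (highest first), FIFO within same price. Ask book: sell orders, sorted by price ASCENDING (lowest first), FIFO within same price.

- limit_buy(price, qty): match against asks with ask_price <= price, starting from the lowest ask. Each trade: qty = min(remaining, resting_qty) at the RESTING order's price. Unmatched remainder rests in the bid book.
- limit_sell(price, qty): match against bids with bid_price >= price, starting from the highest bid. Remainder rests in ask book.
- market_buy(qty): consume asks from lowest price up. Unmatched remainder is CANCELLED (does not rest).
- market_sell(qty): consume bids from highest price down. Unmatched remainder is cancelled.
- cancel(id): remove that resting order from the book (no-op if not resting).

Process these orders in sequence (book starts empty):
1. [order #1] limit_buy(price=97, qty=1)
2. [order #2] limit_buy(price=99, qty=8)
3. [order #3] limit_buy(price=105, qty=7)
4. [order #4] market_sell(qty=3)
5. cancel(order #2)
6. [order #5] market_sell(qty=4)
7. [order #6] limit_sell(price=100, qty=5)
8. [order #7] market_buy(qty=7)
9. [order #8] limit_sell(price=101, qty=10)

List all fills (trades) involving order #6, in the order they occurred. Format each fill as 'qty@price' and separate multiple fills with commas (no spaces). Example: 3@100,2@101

Answer: 5@100

Derivation:
After op 1 [order #1] limit_buy(price=97, qty=1): fills=none; bids=[#1:1@97] asks=[-]
After op 2 [order #2] limit_buy(price=99, qty=8): fills=none; bids=[#2:8@99 #1:1@97] asks=[-]
After op 3 [order #3] limit_buy(price=105, qty=7): fills=none; bids=[#3:7@105 #2:8@99 #1:1@97] asks=[-]
After op 4 [order #4] market_sell(qty=3): fills=#3x#4:3@105; bids=[#3:4@105 #2:8@99 #1:1@97] asks=[-]
After op 5 cancel(order #2): fills=none; bids=[#3:4@105 #1:1@97] asks=[-]
After op 6 [order #5] market_sell(qty=4): fills=#3x#5:4@105; bids=[#1:1@97] asks=[-]
After op 7 [order #6] limit_sell(price=100, qty=5): fills=none; bids=[#1:1@97] asks=[#6:5@100]
After op 8 [order #7] market_buy(qty=7): fills=#7x#6:5@100; bids=[#1:1@97] asks=[-]
After op 9 [order #8] limit_sell(price=101, qty=10): fills=none; bids=[#1:1@97] asks=[#8:10@101]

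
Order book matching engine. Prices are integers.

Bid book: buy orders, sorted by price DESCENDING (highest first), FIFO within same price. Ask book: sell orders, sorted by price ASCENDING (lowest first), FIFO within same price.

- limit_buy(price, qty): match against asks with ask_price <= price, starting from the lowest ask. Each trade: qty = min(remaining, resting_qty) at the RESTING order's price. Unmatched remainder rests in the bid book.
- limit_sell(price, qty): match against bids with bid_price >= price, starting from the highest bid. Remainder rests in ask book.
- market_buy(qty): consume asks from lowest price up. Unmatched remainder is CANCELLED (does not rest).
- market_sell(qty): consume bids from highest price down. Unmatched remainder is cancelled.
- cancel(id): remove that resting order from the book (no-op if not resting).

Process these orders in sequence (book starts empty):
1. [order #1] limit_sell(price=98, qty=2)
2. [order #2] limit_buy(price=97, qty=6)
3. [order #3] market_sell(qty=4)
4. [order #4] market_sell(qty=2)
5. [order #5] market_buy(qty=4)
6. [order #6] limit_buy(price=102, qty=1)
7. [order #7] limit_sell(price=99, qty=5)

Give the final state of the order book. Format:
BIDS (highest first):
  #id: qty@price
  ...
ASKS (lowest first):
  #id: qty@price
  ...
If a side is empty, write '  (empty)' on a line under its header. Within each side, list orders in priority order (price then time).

Answer: BIDS (highest first):
  (empty)
ASKS (lowest first):
  #7: 4@99

Derivation:
After op 1 [order #1] limit_sell(price=98, qty=2): fills=none; bids=[-] asks=[#1:2@98]
After op 2 [order #2] limit_buy(price=97, qty=6): fills=none; bids=[#2:6@97] asks=[#1:2@98]
After op 3 [order #3] market_sell(qty=4): fills=#2x#3:4@97; bids=[#2:2@97] asks=[#1:2@98]
After op 4 [order #4] market_sell(qty=2): fills=#2x#4:2@97; bids=[-] asks=[#1:2@98]
After op 5 [order #5] market_buy(qty=4): fills=#5x#1:2@98; bids=[-] asks=[-]
After op 6 [order #6] limit_buy(price=102, qty=1): fills=none; bids=[#6:1@102] asks=[-]
After op 7 [order #7] limit_sell(price=99, qty=5): fills=#6x#7:1@102; bids=[-] asks=[#7:4@99]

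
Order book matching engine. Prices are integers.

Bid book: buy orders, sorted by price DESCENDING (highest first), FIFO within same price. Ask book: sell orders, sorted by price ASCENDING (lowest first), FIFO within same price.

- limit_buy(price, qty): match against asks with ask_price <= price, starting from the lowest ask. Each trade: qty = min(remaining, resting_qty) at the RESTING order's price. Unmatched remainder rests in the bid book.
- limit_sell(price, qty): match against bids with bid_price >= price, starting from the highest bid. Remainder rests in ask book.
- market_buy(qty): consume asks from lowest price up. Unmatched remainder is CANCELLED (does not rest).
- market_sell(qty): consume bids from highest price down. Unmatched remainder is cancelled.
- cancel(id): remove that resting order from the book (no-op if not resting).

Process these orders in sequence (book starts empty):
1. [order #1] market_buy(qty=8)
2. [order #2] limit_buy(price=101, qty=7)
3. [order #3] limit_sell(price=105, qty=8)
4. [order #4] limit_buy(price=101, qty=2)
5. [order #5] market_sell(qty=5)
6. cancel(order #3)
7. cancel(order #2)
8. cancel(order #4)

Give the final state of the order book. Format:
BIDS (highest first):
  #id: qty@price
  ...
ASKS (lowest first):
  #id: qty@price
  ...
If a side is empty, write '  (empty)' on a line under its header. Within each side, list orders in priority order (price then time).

After op 1 [order #1] market_buy(qty=8): fills=none; bids=[-] asks=[-]
After op 2 [order #2] limit_buy(price=101, qty=7): fills=none; bids=[#2:7@101] asks=[-]
After op 3 [order #3] limit_sell(price=105, qty=8): fills=none; bids=[#2:7@101] asks=[#3:8@105]
After op 4 [order #4] limit_buy(price=101, qty=2): fills=none; bids=[#2:7@101 #4:2@101] asks=[#3:8@105]
After op 5 [order #5] market_sell(qty=5): fills=#2x#5:5@101; bids=[#2:2@101 #4:2@101] asks=[#3:8@105]
After op 6 cancel(order #3): fills=none; bids=[#2:2@101 #4:2@101] asks=[-]
After op 7 cancel(order #2): fills=none; bids=[#4:2@101] asks=[-]
After op 8 cancel(order #4): fills=none; bids=[-] asks=[-]

Answer: BIDS (highest first):
  (empty)
ASKS (lowest first):
  (empty)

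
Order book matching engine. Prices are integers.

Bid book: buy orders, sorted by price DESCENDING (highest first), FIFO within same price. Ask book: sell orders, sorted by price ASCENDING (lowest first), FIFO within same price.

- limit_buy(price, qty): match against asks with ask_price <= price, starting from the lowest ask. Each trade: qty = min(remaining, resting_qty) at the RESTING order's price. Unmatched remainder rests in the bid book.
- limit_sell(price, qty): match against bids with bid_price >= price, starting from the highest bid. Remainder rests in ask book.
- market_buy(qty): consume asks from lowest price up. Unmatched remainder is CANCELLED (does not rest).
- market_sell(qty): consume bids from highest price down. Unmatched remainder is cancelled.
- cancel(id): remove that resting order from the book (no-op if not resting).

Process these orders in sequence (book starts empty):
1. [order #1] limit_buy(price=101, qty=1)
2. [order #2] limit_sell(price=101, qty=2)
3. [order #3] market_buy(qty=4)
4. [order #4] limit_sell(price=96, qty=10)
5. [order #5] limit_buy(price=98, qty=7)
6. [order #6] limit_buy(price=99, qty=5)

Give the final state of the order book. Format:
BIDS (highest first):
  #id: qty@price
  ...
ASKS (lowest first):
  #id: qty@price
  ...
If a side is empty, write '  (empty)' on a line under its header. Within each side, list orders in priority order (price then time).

Answer: BIDS (highest first):
  #6: 2@99
ASKS (lowest first):
  (empty)

Derivation:
After op 1 [order #1] limit_buy(price=101, qty=1): fills=none; bids=[#1:1@101] asks=[-]
After op 2 [order #2] limit_sell(price=101, qty=2): fills=#1x#2:1@101; bids=[-] asks=[#2:1@101]
After op 3 [order #3] market_buy(qty=4): fills=#3x#2:1@101; bids=[-] asks=[-]
After op 4 [order #4] limit_sell(price=96, qty=10): fills=none; bids=[-] asks=[#4:10@96]
After op 5 [order #5] limit_buy(price=98, qty=7): fills=#5x#4:7@96; bids=[-] asks=[#4:3@96]
After op 6 [order #6] limit_buy(price=99, qty=5): fills=#6x#4:3@96; bids=[#6:2@99] asks=[-]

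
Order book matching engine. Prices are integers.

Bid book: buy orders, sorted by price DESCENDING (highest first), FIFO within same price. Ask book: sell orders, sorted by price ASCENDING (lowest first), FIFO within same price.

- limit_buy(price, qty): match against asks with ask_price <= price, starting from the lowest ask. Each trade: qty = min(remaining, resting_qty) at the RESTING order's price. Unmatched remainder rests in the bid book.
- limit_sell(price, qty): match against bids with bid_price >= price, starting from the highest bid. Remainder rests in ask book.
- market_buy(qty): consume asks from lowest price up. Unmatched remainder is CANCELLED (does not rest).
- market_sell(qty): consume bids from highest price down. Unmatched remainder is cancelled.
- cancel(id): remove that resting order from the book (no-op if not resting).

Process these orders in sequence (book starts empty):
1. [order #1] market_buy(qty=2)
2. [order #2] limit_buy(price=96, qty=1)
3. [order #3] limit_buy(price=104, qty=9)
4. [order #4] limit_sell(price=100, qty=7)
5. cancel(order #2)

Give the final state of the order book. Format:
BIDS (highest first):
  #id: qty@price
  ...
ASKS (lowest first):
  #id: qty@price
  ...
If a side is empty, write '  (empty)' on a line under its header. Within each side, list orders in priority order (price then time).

After op 1 [order #1] market_buy(qty=2): fills=none; bids=[-] asks=[-]
After op 2 [order #2] limit_buy(price=96, qty=1): fills=none; bids=[#2:1@96] asks=[-]
After op 3 [order #3] limit_buy(price=104, qty=9): fills=none; bids=[#3:9@104 #2:1@96] asks=[-]
After op 4 [order #4] limit_sell(price=100, qty=7): fills=#3x#4:7@104; bids=[#3:2@104 #2:1@96] asks=[-]
After op 5 cancel(order #2): fills=none; bids=[#3:2@104] asks=[-]

Answer: BIDS (highest first):
  #3: 2@104
ASKS (lowest first):
  (empty)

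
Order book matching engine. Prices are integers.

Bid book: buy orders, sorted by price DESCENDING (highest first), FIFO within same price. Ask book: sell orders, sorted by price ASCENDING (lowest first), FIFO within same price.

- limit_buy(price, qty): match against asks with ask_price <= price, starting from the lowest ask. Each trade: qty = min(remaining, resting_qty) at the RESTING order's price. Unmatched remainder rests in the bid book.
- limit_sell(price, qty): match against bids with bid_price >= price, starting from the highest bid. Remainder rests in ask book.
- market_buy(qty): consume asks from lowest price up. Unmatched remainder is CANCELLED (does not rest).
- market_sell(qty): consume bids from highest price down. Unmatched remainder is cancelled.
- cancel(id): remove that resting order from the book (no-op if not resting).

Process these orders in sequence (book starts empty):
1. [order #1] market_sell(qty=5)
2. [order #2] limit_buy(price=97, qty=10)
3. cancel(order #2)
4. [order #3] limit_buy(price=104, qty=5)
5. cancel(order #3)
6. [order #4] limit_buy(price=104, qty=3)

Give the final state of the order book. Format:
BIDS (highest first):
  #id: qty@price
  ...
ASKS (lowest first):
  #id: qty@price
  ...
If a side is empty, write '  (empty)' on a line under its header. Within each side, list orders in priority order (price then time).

Answer: BIDS (highest first):
  #4: 3@104
ASKS (lowest first):
  (empty)

Derivation:
After op 1 [order #1] market_sell(qty=5): fills=none; bids=[-] asks=[-]
After op 2 [order #2] limit_buy(price=97, qty=10): fills=none; bids=[#2:10@97] asks=[-]
After op 3 cancel(order #2): fills=none; bids=[-] asks=[-]
After op 4 [order #3] limit_buy(price=104, qty=5): fills=none; bids=[#3:5@104] asks=[-]
After op 5 cancel(order #3): fills=none; bids=[-] asks=[-]
After op 6 [order #4] limit_buy(price=104, qty=3): fills=none; bids=[#4:3@104] asks=[-]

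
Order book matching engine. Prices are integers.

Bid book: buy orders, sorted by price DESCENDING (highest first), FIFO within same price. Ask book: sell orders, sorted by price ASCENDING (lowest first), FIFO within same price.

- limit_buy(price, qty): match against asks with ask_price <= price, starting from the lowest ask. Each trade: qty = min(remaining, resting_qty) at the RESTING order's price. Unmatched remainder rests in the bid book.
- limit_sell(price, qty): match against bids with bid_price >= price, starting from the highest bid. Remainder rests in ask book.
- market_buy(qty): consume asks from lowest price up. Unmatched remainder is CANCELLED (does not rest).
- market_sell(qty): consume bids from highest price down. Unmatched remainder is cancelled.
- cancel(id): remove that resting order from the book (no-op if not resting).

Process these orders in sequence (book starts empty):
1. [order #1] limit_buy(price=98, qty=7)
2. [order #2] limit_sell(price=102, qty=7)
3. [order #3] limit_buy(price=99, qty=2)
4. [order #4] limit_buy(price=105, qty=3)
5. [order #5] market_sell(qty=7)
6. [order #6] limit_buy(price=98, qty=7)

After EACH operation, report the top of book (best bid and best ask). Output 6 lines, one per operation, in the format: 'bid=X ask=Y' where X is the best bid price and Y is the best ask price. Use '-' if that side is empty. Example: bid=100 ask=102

After op 1 [order #1] limit_buy(price=98, qty=7): fills=none; bids=[#1:7@98] asks=[-]
After op 2 [order #2] limit_sell(price=102, qty=7): fills=none; bids=[#1:7@98] asks=[#2:7@102]
After op 3 [order #3] limit_buy(price=99, qty=2): fills=none; bids=[#3:2@99 #1:7@98] asks=[#2:7@102]
After op 4 [order #4] limit_buy(price=105, qty=3): fills=#4x#2:3@102; bids=[#3:2@99 #1:7@98] asks=[#2:4@102]
After op 5 [order #5] market_sell(qty=7): fills=#3x#5:2@99 #1x#5:5@98; bids=[#1:2@98] asks=[#2:4@102]
After op 6 [order #6] limit_buy(price=98, qty=7): fills=none; bids=[#1:2@98 #6:7@98] asks=[#2:4@102]

Answer: bid=98 ask=-
bid=98 ask=102
bid=99 ask=102
bid=99 ask=102
bid=98 ask=102
bid=98 ask=102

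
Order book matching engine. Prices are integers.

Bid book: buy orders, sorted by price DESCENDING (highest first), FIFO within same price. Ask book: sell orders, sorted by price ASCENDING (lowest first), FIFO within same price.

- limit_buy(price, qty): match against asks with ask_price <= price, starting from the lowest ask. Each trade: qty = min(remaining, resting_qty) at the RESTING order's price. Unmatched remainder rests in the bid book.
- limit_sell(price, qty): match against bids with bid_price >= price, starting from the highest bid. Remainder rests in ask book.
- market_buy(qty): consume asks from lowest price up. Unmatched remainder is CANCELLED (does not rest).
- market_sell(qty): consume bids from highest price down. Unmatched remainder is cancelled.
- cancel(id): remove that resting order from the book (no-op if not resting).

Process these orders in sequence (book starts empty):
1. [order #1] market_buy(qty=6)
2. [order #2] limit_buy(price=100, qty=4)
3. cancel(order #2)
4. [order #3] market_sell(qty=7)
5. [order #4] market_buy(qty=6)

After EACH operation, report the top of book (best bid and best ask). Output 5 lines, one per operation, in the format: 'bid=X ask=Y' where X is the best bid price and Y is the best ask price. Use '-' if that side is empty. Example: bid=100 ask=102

Answer: bid=- ask=-
bid=100 ask=-
bid=- ask=-
bid=- ask=-
bid=- ask=-

Derivation:
After op 1 [order #1] market_buy(qty=6): fills=none; bids=[-] asks=[-]
After op 2 [order #2] limit_buy(price=100, qty=4): fills=none; bids=[#2:4@100] asks=[-]
After op 3 cancel(order #2): fills=none; bids=[-] asks=[-]
After op 4 [order #3] market_sell(qty=7): fills=none; bids=[-] asks=[-]
After op 5 [order #4] market_buy(qty=6): fills=none; bids=[-] asks=[-]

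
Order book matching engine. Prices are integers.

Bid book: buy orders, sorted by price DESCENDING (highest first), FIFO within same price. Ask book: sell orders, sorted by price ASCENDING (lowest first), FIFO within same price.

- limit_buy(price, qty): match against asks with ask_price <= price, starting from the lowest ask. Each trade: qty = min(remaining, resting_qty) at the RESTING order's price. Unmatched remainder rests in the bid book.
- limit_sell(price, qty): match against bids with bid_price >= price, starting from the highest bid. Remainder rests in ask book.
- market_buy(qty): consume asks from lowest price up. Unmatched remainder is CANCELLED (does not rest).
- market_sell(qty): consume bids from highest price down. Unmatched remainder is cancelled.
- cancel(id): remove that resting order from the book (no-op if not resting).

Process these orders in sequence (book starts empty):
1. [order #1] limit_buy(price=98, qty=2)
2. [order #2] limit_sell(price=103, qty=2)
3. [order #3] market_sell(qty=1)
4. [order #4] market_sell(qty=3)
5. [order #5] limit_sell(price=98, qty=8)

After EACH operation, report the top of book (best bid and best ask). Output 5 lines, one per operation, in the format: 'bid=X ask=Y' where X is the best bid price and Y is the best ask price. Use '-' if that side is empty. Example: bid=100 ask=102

After op 1 [order #1] limit_buy(price=98, qty=2): fills=none; bids=[#1:2@98] asks=[-]
After op 2 [order #2] limit_sell(price=103, qty=2): fills=none; bids=[#1:2@98] asks=[#2:2@103]
After op 3 [order #3] market_sell(qty=1): fills=#1x#3:1@98; bids=[#1:1@98] asks=[#2:2@103]
After op 4 [order #4] market_sell(qty=3): fills=#1x#4:1@98; bids=[-] asks=[#2:2@103]
After op 5 [order #5] limit_sell(price=98, qty=8): fills=none; bids=[-] asks=[#5:8@98 #2:2@103]

Answer: bid=98 ask=-
bid=98 ask=103
bid=98 ask=103
bid=- ask=103
bid=- ask=98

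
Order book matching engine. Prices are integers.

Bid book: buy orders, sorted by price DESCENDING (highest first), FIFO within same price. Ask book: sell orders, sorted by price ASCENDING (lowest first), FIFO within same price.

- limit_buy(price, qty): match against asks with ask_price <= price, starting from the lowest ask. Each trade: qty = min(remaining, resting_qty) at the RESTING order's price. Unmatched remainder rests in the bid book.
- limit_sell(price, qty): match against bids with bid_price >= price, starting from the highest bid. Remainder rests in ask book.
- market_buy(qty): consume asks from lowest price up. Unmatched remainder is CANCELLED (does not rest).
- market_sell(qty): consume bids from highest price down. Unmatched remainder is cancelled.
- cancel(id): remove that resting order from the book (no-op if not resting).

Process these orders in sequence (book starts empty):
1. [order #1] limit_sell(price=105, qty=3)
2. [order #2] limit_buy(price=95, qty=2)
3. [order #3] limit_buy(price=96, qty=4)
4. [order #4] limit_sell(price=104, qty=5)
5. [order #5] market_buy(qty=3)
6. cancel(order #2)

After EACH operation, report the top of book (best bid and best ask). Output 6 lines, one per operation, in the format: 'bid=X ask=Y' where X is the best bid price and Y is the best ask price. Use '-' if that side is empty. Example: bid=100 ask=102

Answer: bid=- ask=105
bid=95 ask=105
bid=96 ask=105
bid=96 ask=104
bid=96 ask=104
bid=96 ask=104

Derivation:
After op 1 [order #1] limit_sell(price=105, qty=3): fills=none; bids=[-] asks=[#1:3@105]
After op 2 [order #2] limit_buy(price=95, qty=2): fills=none; bids=[#2:2@95] asks=[#1:3@105]
After op 3 [order #3] limit_buy(price=96, qty=4): fills=none; bids=[#3:4@96 #2:2@95] asks=[#1:3@105]
After op 4 [order #4] limit_sell(price=104, qty=5): fills=none; bids=[#3:4@96 #2:2@95] asks=[#4:5@104 #1:3@105]
After op 5 [order #5] market_buy(qty=3): fills=#5x#4:3@104; bids=[#3:4@96 #2:2@95] asks=[#4:2@104 #1:3@105]
After op 6 cancel(order #2): fills=none; bids=[#3:4@96] asks=[#4:2@104 #1:3@105]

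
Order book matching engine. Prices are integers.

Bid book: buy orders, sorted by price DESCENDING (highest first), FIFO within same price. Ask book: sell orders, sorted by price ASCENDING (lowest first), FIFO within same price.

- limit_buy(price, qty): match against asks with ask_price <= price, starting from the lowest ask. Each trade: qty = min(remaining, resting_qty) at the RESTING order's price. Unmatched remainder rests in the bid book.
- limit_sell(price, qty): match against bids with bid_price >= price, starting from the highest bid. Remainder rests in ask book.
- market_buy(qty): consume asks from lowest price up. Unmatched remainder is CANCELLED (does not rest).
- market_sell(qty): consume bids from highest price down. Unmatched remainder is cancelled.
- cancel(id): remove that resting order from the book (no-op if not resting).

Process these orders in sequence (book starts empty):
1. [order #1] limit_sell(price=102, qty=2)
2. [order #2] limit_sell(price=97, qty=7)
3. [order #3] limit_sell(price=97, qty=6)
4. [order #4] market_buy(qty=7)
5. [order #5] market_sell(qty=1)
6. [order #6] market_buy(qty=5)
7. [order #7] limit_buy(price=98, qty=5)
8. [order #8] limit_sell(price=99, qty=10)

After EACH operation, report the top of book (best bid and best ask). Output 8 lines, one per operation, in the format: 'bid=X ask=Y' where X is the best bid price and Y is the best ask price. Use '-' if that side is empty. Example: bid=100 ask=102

Answer: bid=- ask=102
bid=- ask=97
bid=- ask=97
bid=- ask=97
bid=- ask=97
bid=- ask=97
bid=98 ask=102
bid=98 ask=99

Derivation:
After op 1 [order #1] limit_sell(price=102, qty=2): fills=none; bids=[-] asks=[#1:2@102]
After op 2 [order #2] limit_sell(price=97, qty=7): fills=none; bids=[-] asks=[#2:7@97 #1:2@102]
After op 3 [order #3] limit_sell(price=97, qty=6): fills=none; bids=[-] asks=[#2:7@97 #3:6@97 #1:2@102]
After op 4 [order #4] market_buy(qty=7): fills=#4x#2:7@97; bids=[-] asks=[#3:6@97 #1:2@102]
After op 5 [order #5] market_sell(qty=1): fills=none; bids=[-] asks=[#3:6@97 #1:2@102]
After op 6 [order #6] market_buy(qty=5): fills=#6x#3:5@97; bids=[-] asks=[#3:1@97 #1:2@102]
After op 7 [order #7] limit_buy(price=98, qty=5): fills=#7x#3:1@97; bids=[#7:4@98] asks=[#1:2@102]
After op 8 [order #8] limit_sell(price=99, qty=10): fills=none; bids=[#7:4@98] asks=[#8:10@99 #1:2@102]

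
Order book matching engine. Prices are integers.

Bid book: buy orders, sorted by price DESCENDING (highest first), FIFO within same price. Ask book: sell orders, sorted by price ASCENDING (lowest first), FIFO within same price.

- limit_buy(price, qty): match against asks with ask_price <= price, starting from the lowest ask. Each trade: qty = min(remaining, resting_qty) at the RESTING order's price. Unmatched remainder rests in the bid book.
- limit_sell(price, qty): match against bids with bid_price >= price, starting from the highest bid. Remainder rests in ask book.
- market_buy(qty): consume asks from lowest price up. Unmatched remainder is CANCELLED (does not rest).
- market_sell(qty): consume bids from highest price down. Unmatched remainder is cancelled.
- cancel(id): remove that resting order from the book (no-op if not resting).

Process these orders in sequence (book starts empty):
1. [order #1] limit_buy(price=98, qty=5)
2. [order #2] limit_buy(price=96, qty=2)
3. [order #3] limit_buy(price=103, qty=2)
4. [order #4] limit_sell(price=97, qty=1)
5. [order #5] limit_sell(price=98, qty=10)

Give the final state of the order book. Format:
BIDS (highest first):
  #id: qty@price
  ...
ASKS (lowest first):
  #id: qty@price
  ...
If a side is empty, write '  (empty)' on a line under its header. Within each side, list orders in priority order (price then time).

Answer: BIDS (highest first):
  #2: 2@96
ASKS (lowest first):
  #5: 4@98

Derivation:
After op 1 [order #1] limit_buy(price=98, qty=5): fills=none; bids=[#1:5@98] asks=[-]
After op 2 [order #2] limit_buy(price=96, qty=2): fills=none; bids=[#1:5@98 #2:2@96] asks=[-]
After op 3 [order #3] limit_buy(price=103, qty=2): fills=none; bids=[#3:2@103 #1:5@98 #2:2@96] asks=[-]
After op 4 [order #4] limit_sell(price=97, qty=1): fills=#3x#4:1@103; bids=[#3:1@103 #1:5@98 #2:2@96] asks=[-]
After op 5 [order #5] limit_sell(price=98, qty=10): fills=#3x#5:1@103 #1x#5:5@98; bids=[#2:2@96] asks=[#5:4@98]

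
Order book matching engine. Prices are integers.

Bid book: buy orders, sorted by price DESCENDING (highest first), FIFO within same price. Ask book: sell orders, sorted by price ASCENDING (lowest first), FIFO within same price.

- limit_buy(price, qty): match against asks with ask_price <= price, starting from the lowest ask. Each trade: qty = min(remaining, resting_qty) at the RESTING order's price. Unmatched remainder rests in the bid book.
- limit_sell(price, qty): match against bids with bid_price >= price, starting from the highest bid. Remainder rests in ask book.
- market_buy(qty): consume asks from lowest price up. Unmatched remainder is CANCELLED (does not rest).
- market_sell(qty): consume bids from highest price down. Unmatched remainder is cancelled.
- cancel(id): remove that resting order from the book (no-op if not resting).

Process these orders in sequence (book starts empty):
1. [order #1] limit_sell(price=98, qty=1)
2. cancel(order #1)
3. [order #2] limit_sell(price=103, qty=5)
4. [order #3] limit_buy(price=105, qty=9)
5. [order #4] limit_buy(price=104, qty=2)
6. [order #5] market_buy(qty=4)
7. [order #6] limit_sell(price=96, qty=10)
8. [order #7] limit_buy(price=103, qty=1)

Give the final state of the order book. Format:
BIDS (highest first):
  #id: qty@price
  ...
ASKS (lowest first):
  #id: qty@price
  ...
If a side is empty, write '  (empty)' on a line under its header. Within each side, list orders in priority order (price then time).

After op 1 [order #1] limit_sell(price=98, qty=1): fills=none; bids=[-] asks=[#1:1@98]
After op 2 cancel(order #1): fills=none; bids=[-] asks=[-]
After op 3 [order #2] limit_sell(price=103, qty=5): fills=none; bids=[-] asks=[#2:5@103]
After op 4 [order #3] limit_buy(price=105, qty=9): fills=#3x#2:5@103; bids=[#3:4@105] asks=[-]
After op 5 [order #4] limit_buy(price=104, qty=2): fills=none; bids=[#3:4@105 #4:2@104] asks=[-]
After op 6 [order #5] market_buy(qty=4): fills=none; bids=[#3:4@105 #4:2@104] asks=[-]
After op 7 [order #6] limit_sell(price=96, qty=10): fills=#3x#6:4@105 #4x#6:2@104; bids=[-] asks=[#6:4@96]
After op 8 [order #7] limit_buy(price=103, qty=1): fills=#7x#6:1@96; bids=[-] asks=[#6:3@96]

Answer: BIDS (highest first):
  (empty)
ASKS (lowest first):
  #6: 3@96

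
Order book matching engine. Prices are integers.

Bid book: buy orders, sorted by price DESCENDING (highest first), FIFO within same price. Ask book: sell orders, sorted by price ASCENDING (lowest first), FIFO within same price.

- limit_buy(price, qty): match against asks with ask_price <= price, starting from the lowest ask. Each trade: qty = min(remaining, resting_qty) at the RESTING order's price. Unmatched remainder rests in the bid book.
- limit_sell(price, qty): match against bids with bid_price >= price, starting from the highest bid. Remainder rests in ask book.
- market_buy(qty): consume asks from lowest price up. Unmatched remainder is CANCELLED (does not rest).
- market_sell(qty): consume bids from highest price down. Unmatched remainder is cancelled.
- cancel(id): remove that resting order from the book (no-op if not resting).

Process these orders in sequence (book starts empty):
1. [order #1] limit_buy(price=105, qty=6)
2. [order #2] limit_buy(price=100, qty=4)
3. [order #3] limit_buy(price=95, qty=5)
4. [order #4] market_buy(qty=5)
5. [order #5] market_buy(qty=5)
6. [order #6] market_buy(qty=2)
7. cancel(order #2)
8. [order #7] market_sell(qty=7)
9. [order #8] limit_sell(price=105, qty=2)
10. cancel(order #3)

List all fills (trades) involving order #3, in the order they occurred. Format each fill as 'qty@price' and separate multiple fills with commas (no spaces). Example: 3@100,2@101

After op 1 [order #1] limit_buy(price=105, qty=6): fills=none; bids=[#1:6@105] asks=[-]
After op 2 [order #2] limit_buy(price=100, qty=4): fills=none; bids=[#1:6@105 #2:4@100] asks=[-]
After op 3 [order #3] limit_buy(price=95, qty=5): fills=none; bids=[#1:6@105 #2:4@100 #3:5@95] asks=[-]
After op 4 [order #4] market_buy(qty=5): fills=none; bids=[#1:6@105 #2:4@100 #3:5@95] asks=[-]
After op 5 [order #5] market_buy(qty=5): fills=none; bids=[#1:6@105 #2:4@100 #3:5@95] asks=[-]
After op 6 [order #6] market_buy(qty=2): fills=none; bids=[#1:6@105 #2:4@100 #3:5@95] asks=[-]
After op 7 cancel(order #2): fills=none; bids=[#1:6@105 #3:5@95] asks=[-]
After op 8 [order #7] market_sell(qty=7): fills=#1x#7:6@105 #3x#7:1@95; bids=[#3:4@95] asks=[-]
After op 9 [order #8] limit_sell(price=105, qty=2): fills=none; bids=[#3:4@95] asks=[#8:2@105]
After op 10 cancel(order #3): fills=none; bids=[-] asks=[#8:2@105]

Answer: 1@95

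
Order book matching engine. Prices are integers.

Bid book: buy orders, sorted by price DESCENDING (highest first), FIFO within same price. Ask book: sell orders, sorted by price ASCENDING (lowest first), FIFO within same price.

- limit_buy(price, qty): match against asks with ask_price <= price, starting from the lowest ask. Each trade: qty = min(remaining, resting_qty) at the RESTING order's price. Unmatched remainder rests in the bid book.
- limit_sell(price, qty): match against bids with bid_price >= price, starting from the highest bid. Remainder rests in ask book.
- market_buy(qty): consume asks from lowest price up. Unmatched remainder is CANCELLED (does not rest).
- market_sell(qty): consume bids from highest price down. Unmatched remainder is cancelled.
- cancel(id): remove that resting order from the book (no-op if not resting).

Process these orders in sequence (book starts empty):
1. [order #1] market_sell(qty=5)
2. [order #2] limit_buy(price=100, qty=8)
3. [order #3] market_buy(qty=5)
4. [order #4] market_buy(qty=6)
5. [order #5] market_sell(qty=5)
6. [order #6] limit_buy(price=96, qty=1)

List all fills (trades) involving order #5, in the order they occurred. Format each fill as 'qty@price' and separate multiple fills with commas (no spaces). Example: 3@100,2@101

Answer: 5@100

Derivation:
After op 1 [order #1] market_sell(qty=5): fills=none; bids=[-] asks=[-]
After op 2 [order #2] limit_buy(price=100, qty=8): fills=none; bids=[#2:8@100] asks=[-]
After op 3 [order #3] market_buy(qty=5): fills=none; bids=[#2:8@100] asks=[-]
After op 4 [order #4] market_buy(qty=6): fills=none; bids=[#2:8@100] asks=[-]
After op 5 [order #5] market_sell(qty=5): fills=#2x#5:5@100; bids=[#2:3@100] asks=[-]
After op 6 [order #6] limit_buy(price=96, qty=1): fills=none; bids=[#2:3@100 #6:1@96] asks=[-]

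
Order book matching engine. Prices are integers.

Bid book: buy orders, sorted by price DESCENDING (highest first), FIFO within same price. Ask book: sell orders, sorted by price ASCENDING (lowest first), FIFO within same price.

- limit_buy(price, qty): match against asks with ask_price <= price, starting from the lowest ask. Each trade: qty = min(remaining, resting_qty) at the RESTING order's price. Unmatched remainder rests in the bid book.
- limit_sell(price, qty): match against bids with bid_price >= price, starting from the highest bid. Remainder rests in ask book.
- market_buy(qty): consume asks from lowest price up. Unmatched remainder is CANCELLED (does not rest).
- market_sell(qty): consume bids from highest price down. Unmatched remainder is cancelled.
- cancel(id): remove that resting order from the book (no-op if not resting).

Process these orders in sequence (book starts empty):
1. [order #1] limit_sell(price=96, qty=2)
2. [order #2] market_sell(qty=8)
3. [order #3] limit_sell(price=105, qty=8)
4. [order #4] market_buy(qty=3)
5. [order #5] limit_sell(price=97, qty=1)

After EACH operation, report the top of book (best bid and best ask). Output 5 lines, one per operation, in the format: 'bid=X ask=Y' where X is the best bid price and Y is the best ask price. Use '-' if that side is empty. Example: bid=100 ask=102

After op 1 [order #1] limit_sell(price=96, qty=2): fills=none; bids=[-] asks=[#1:2@96]
After op 2 [order #2] market_sell(qty=8): fills=none; bids=[-] asks=[#1:2@96]
After op 3 [order #3] limit_sell(price=105, qty=8): fills=none; bids=[-] asks=[#1:2@96 #3:8@105]
After op 4 [order #4] market_buy(qty=3): fills=#4x#1:2@96 #4x#3:1@105; bids=[-] asks=[#3:7@105]
After op 5 [order #5] limit_sell(price=97, qty=1): fills=none; bids=[-] asks=[#5:1@97 #3:7@105]

Answer: bid=- ask=96
bid=- ask=96
bid=- ask=96
bid=- ask=105
bid=- ask=97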